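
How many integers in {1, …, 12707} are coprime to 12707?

Factor: 12707 = 97 · 131.
φ(12707) = (97−1) · (131−1) = 96 · 130 = 12480.

12480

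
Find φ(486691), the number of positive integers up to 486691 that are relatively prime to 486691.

467712

Factor: 486691 = 59 · 73 · 113.
φ(486691) = (59−1) · (73−1) · (113−1) = 58 · 72 · 112 = 467712.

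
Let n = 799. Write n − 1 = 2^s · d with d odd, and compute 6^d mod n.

799 − 1 = 798 = 2^1 · 399, so d = 399.
6^1 ≡ 6 (mod 799)
6^2 ≡ 6^2 = 36 ≡ 36 (mod 799)
6^4 ≡ 36^2 = 1296 ≡ 497 (mod 799)
6^8 ≡ 497^2 = 247009 ≡ 118 (mod 799)
6^16 ≡ 118^2 = 13924 ≡ 341 (mod 799)
6^32 ≡ 341^2 = 116281 ≡ 426 (mod 799)
6^64 ≡ 426^2 = 181476 ≡ 103 (mod 799)
6^128 ≡ 103^2 = 10609 ≡ 222 (mod 799)
6^256 ≡ 222^2 = 49284 ≡ 545 (mod 799)
399 = 256 + 128 + 8 + 4 + 2 + 1 in binary powers of 2.
So 6^399 ≡ 545 · 222 · 118 · 497 · 36 · 6 ≡ 71 (mod 799).
Squaring chain: 71; never reaches −1, so base 6 is a Miller–Rabin witness that 799 is composite.

71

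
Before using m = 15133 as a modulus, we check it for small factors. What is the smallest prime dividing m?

15133 is odd.
Digit sum 13, not divisible by 3.
Ends in 3: not divisible by 5.
7: 15133 = 7·2161 + 6
11: 15133 = 11·1375 + 8
13: 15133 = 13·1164 + 1
17: 15133 = 17·890 + 3
19: 15133 = 19·796 + 9
23: 15133 = 23·657 + 22
29: 15133 = 29·521 + 24
31: 15133 = 31·488 + 5
37: 15133 = 37·409

37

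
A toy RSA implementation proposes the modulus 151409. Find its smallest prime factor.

23

151409 is odd.
Digit sum 20, not divisible by 3.
Ends in 9: not divisible by 5.
7: 151409 = 7·21629 + 6
11: 151409 = 11·13764 + 5
13: 151409 = 13·11646 + 11
17: 151409 = 17·8906 + 7
19: 151409 = 19·7968 + 17
23: 151409 = 23·6583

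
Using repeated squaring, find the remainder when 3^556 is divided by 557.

1

3^1 ≡ 3 (mod 557)
3^2 ≡ 3^2 = 9 ≡ 9 (mod 557)
3^4 ≡ 9^2 = 81 ≡ 81 (mod 557)
3^8 ≡ 81^2 = 6561 ≡ 434 (mod 557)
3^16 ≡ 434^2 = 188356 ≡ 90 (mod 557)
3^32 ≡ 90^2 = 8100 ≡ 302 (mod 557)
3^64 ≡ 302^2 = 91204 ≡ 413 (mod 557)
3^128 ≡ 413^2 = 170569 ≡ 127 (mod 557)
3^256 ≡ 127^2 = 16129 ≡ 533 (mod 557)
3^512 ≡ 533^2 = 284089 ≡ 19 (mod 557)
556 = 512 + 32 + 8 + 4 in binary powers of 2.
So 3^556 ≡ 19 · 302 · 434 · 81 ≡ 1 (mod 557).
Since the result is 1, base 3 gives no evidence that 557 is composite.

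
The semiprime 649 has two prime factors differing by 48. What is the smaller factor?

Since p = q + 48, we have 649 = q(q + 48), so q² + 48q − 649 = 0.
Discriminant: 48² + 4·649 = 2304 + 2596 = 4900; √4900 = 70.
q = (−48 + 70)/2 = 11, and p = q + 48 = 59.
Check: 11 · 59 = 649.

11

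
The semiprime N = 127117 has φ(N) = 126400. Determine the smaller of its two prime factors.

317

φ(n) = (p−1)(q−1) = n − (p+q) + 1, so p + q = 127117 − 126400 + 1 = 718.
p and q are the roots of t² − 718t + 127117 = 0.
Discriminant: 718² − 4·127117 = 515524 − 508468 = 7056; √7056 = 84.
q = (718 − 84)/2 = 317, p = (718 + 84)/2 = 401.
Check: 317 · 401 = 127117.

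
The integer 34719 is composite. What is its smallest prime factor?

34719 is odd.
Digit sum 24, divisible by 3.

3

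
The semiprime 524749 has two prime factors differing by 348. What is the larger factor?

Since p = q + 348, we have 524749 = q(q + 348), so q² + 348q − 524749 = 0.
Discriminant: 348² + 4·524749 = 121104 + 2098996 = 2220100; √2220100 = 1490.
q = (−348 + 1490)/2 = 571, and p = q + 348 = 919.
Check: 571 · 919 = 524749.

919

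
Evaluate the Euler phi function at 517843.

497640

Factor: 517843 = 59 · 67 · 131.
φ(517843) = (59−1) · (67−1) · (131−1) = 58 · 66 · 130 = 497640.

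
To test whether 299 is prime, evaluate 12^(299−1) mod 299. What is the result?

12^1 ≡ 12 (mod 299)
12^2 ≡ 12^2 = 144 ≡ 144 (mod 299)
12^4 ≡ 144^2 = 20736 ≡ 105 (mod 299)
12^8 ≡ 105^2 = 11025 ≡ 261 (mod 299)
12^16 ≡ 261^2 = 68121 ≡ 248 (mod 299)
12^32 ≡ 248^2 = 61504 ≡ 209 (mod 299)
12^64 ≡ 209^2 = 43681 ≡ 27 (mod 299)
12^128 ≡ 27^2 = 729 ≡ 131 (mod 299)
12^256 ≡ 131^2 = 17161 ≡ 118 (mod 299)
298 = 256 + 32 + 8 + 2 in binary powers of 2.
So 12^298 ≡ 118 · 209 · 261 · 144 ≡ 196 (mod 299).
Since 196 ≠ 1, base 12 is a Fermat witness: 299 is composite.

196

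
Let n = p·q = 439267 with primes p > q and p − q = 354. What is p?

Since p = q + 354, we have 439267 = q(q + 354), so q² + 354q − 439267 = 0.
Discriminant: 354² + 4·439267 = 125316 + 1757068 = 1882384; √1882384 = 1372.
q = (−354 + 1372)/2 = 509, and p = q + 354 = 863.
Check: 509 · 863 = 439267.

863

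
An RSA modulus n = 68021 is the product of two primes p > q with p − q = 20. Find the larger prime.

271

Since p = q + 20, we have 68021 = q(q + 20), so q² + 20q − 68021 = 0.
Discriminant: 20² + 4·68021 = 400 + 272084 = 272484; √272484 = 522.
q = (−20 + 522)/2 = 251, and p = q + 20 = 271.
Check: 251 · 271 = 68021.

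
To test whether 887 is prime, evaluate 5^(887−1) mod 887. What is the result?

1

5^1 ≡ 5 (mod 887)
5^2 ≡ 5^2 = 25 ≡ 25 (mod 887)
5^4 ≡ 25^2 = 625 ≡ 625 (mod 887)
5^8 ≡ 625^2 = 390625 ≡ 345 (mod 887)
5^16 ≡ 345^2 = 119025 ≡ 167 (mod 887)
5^32 ≡ 167^2 = 27889 ≡ 392 (mod 887)
5^64 ≡ 392^2 = 153664 ≡ 213 (mod 887)
5^128 ≡ 213^2 = 45369 ≡ 132 (mod 887)
5^256 ≡ 132^2 = 17424 ≡ 571 (mod 887)
5^512 ≡ 571^2 = 326041 ≡ 512 (mod 887)
886 = 512 + 256 + 64 + 32 + 16 + 4 + 2 in binary powers of 2.
So 5^886 ≡ 512 · 571 · 213 · 392 · 167 · 625 · 25 ≡ 1 (mod 887).
Since the result is 1, base 5 gives no evidence that 887 is composite.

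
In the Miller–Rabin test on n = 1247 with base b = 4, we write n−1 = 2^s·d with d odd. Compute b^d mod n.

1247 − 1 = 1246 = 2^1 · 623, so d = 623.
4^1 ≡ 4 (mod 1247)
4^2 ≡ 4^2 = 16 ≡ 16 (mod 1247)
4^4 ≡ 16^2 = 256 ≡ 256 (mod 1247)
4^8 ≡ 256^2 = 65536 ≡ 692 (mod 1247)
4^16 ≡ 692^2 = 478864 ≡ 16 (mod 1247)
4^32 ≡ 16^2 = 256 ≡ 256 (mod 1247)
4^64 ≡ 256^2 = 65536 ≡ 692 (mod 1247)
4^128 ≡ 692^2 = 478864 ≡ 16 (mod 1247)
4^256 ≡ 16^2 = 256 ≡ 256 (mod 1247)
4^512 ≡ 256^2 = 65536 ≡ 692 (mod 1247)
623 = 512 + 64 + 32 + 8 + 4 + 2 + 1 in binary powers of 2.
So 4^623 ≡ 692 · 692 · 256 · 692 · 256 · 16 · 4 ≡ 173 (mod 1247).
Squaring chain: 173; never reaches −1, so base 4 is a Miller–Rabin witness that 1247 is composite.

173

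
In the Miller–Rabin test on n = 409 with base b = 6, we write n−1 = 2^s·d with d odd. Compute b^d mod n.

409 − 1 = 408 = 2^3 · 51, so d = 51.
6^1 ≡ 6 (mod 409)
6^2 ≡ 6^2 = 36 ≡ 36 (mod 409)
6^4 ≡ 36^2 = 1296 ≡ 69 (mod 409)
6^8 ≡ 69^2 = 4761 ≡ 262 (mod 409)
6^16 ≡ 262^2 = 68644 ≡ 341 (mod 409)
6^32 ≡ 341^2 = 116281 ≡ 125 (mod 409)
51 = 32 + 16 + 2 + 1 in binary powers of 2.
So 6^51 ≡ 125 · 341 · 36 · 6 ≡ 1 (mod 409).
Since 6^d ≡ 1 (mod 409), base 6 does not prove 409 composite.

1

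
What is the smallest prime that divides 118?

2

118 is even: 2 divides it.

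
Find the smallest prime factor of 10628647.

10628647 is odd.
Digit sum 34, not divisible by 3.
Ends in 7: not divisible by 5.
7: 10628647 = 7·1518378 + 1
11: 10628647 = 11·966240 + 7
13: 10628647 = 13·817588 + 3
17: 10628647 = 17·625214 + 9
19: 10628647 = 19·559402 + 9
23: 10628647 = 23·462115 + 2
29: 10628647 = 29·366505 + 2
31: 10628647 = 31·342859 + 18
37: 10628647 = 37·287260 + 27
41: 10628647 = 41·259235 + 12
43: 10628647 = 43·247177 + 36
47: 10628647 = 47·226141 + 20
53: 10628647 = 53·200540 + 27
59: 10628647 = 59·180146 + 33
61: 10628647 = 61·174240 + 7
67: 10628647 = 67·158636 + 35
71: 10628647 = 71·149699 + 18
73: 10628647 = 73·145597 + 66
79: 10628647 = 79·134539 + 66
83: 10628647 = 83·128055 + 82
89: 10628647 = 89·119423

89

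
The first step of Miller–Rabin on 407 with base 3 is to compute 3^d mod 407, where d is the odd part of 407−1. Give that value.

280

407 − 1 = 406 = 2^1 · 203, so d = 203.
3^1 ≡ 3 (mod 407)
3^2 ≡ 3^2 = 9 ≡ 9 (mod 407)
3^4 ≡ 9^2 = 81 ≡ 81 (mod 407)
3^8 ≡ 81^2 = 6561 ≡ 49 (mod 407)
3^16 ≡ 49^2 = 2401 ≡ 366 (mod 407)
3^32 ≡ 366^2 = 133956 ≡ 53 (mod 407)
3^64 ≡ 53^2 = 2809 ≡ 367 (mod 407)
3^128 ≡ 367^2 = 134689 ≡ 379 (mod 407)
203 = 128 + 64 + 8 + 2 + 1 in binary powers of 2.
So 3^203 ≡ 379 · 367 · 49 · 9 · 3 ≡ 280 (mod 407).
Squaring chain: 280; never reaches −1, so base 3 is a Miller–Rabin witness that 407 is composite.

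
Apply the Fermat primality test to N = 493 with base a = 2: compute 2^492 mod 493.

2^1 ≡ 2 (mod 493)
2^2 ≡ 2^2 = 4 ≡ 4 (mod 493)
2^4 ≡ 4^2 = 16 ≡ 16 (mod 493)
2^8 ≡ 16^2 = 256 ≡ 256 (mod 493)
2^16 ≡ 256^2 = 65536 ≡ 460 (mod 493)
2^32 ≡ 460^2 = 211600 ≡ 103 (mod 493)
2^64 ≡ 103^2 = 10609 ≡ 256 (mod 493)
2^128 ≡ 256^2 = 65536 ≡ 460 (mod 493)
2^256 ≡ 460^2 = 211600 ≡ 103 (mod 493)
492 = 256 + 128 + 64 + 32 + 8 + 4 in binary powers of 2.
So 2^492 ≡ 103 · 460 · 256 · 103 · 256 · 16 ≡ 373 (mod 493).
Since 373 ≠ 1, base 2 is a Fermat witness: 493 is composite.

373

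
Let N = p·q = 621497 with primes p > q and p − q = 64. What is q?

Since p = q + 64, we have 621497 = q(q + 64), so q² + 64q − 621497 = 0.
Discriminant: 64² + 4·621497 = 4096 + 2485988 = 2490084; √2490084 = 1578.
q = (−64 + 1578)/2 = 757, and p = q + 64 = 821.
Check: 757 · 821 = 621497.

757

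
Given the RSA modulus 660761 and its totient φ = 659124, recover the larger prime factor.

φ(n) = (p−1)(q−1) = n − (p+q) + 1, so p + q = 660761 − 659124 + 1 = 1638.
p and q are the roots of t² − 1638t + 660761 = 0.
Discriminant: 1638² − 4·660761 = 2683044 − 2643044 = 40000; √40000 = 200.
q = (1638 − 200)/2 = 719, p = (1638 + 200)/2 = 919.
Check: 719 · 919 = 660761.

919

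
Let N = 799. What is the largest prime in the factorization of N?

799 = 17 · 47
47 is prime.
So 799 = 17 · 47; the largest prime factor is 47.

47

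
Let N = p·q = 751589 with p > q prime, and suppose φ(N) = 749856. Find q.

φ(n) = (p−1)(q−1) = n − (p+q) + 1, so p + q = 751589 − 749856 + 1 = 1734.
p and q are the roots of t² − 1734t + 751589 = 0.
Discriminant: 1734² − 4·751589 = 3006756 − 3006356 = 400; √400 = 20.
q = (1734 − 20)/2 = 857, p = (1734 + 20)/2 = 877.
Check: 857 · 877 = 751589.

857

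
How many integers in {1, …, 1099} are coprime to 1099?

Factor: 1099 = 7 · 157.
φ(1099) = (7−1) · (157−1) = 6 · 156 = 936.

936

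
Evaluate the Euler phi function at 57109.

50160

Factor: 57109 = 13 · 23 · 191.
φ(57109) = (13−1) · (23−1) · (191−1) = 12 · 22 · 190 = 50160.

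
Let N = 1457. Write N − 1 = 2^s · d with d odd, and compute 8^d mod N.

194

1457 − 1 = 1456 = 2^4 · 91, so d = 91.
8^1 ≡ 8 (mod 1457)
8^2 ≡ 8^2 = 64 ≡ 64 (mod 1457)
8^4 ≡ 64^2 = 4096 ≡ 1182 (mod 1457)
8^8 ≡ 1182^2 = 1397124 ≡ 1318 (mod 1457)
8^16 ≡ 1318^2 = 1737124 ≡ 380 (mod 1457)
8^32 ≡ 380^2 = 144400 ≡ 157 (mod 1457)
8^64 ≡ 157^2 = 24649 ≡ 1337 (mod 1457)
91 = 64 + 16 + 8 + 2 + 1 in binary powers of 2.
So 8^91 ≡ 1337 · 380 · 1318 · 64 · 8 ≡ 194 (mod 1457).
Squaring chain: 194 → 1211 → 779 → 729; never reaches −1, so base 8 is a Miller–Rabin witness that 1457 is composite.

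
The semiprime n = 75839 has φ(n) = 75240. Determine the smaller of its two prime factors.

φ(n) = (p−1)(q−1) = n − (p+q) + 1, so p + q = 75839 − 75240 + 1 = 600.
p and q are the roots of t² − 600t + 75839 = 0.
Discriminant: 600² − 4·75839 = 360000 − 303356 = 56644; √56644 = 238.
q = (600 − 238)/2 = 181, p = (600 + 238)/2 = 419.
Check: 181 · 419 = 75839.

181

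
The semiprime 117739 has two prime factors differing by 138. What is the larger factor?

419

Since p = q + 138, we have 117739 = q(q + 138), so q² + 138q − 117739 = 0.
Discriminant: 138² + 4·117739 = 19044 + 470956 = 490000; √490000 = 700.
q = (−138 + 700)/2 = 281, and p = q + 138 = 419.
Check: 281 · 419 = 117739.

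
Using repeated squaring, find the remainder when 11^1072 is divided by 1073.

248

11^1 ≡ 11 (mod 1073)
11^2 ≡ 11^2 = 121 ≡ 121 (mod 1073)
11^4 ≡ 121^2 = 14641 ≡ 692 (mod 1073)
11^8 ≡ 692^2 = 478864 ≡ 306 (mod 1073)
11^16 ≡ 306^2 = 93636 ≡ 285 (mod 1073)
11^32 ≡ 285^2 = 81225 ≡ 750 (mod 1073)
11^64 ≡ 750^2 = 562500 ≡ 248 (mod 1073)
11^128 ≡ 248^2 = 61504 ≡ 343 (mod 1073)
11^256 ≡ 343^2 = 117649 ≡ 692 (mod 1073)
11^512 ≡ 692^2 = 478864 ≡ 306 (mod 1073)
11^1024 ≡ 306^2 = 93636 ≡ 285 (mod 1073)
1072 = 1024 + 32 + 16 in binary powers of 2.
So 11^1072 ≡ 285 · 750 · 285 ≡ 248 (mod 1073).
Since 248 ≠ 1, base 11 is a Fermat witness: 1073 is composite.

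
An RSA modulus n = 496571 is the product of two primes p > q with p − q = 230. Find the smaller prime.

599

Since p = q + 230, we have 496571 = q(q + 230), so q² + 230q − 496571 = 0.
Discriminant: 230² + 4·496571 = 52900 + 1986284 = 2039184; √2039184 = 1428.
q = (−230 + 1428)/2 = 599, and p = q + 230 = 829.
Check: 599 · 829 = 496571.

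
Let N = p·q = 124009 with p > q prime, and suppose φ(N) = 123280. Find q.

φ(n) = (p−1)(q−1) = n − (p+q) + 1, so p + q = 124009 − 123280 + 1 = 730.
p and q are the roots of t² − 730t + 124009 = 0.
Discriminant: 730² − 4·124009 = 532900 − 496036 = 36864; √36864 = 192.
q = (730 − 192)/2 = 269, p = (730 + 192)/2 = 461.
Check: 269 · 461 = 124009.

269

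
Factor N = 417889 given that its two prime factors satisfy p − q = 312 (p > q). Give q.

509

Since p = q + 312, we have 417889 = q(q + 312), so q² + 312q − 417889 = 0.
Discriminant: 312² + 4·417889 = 97344 + 1671556 = 1768900; √1768900 = 1330.
q = (−312 + 1330)/2 = 509, and p = q + 312 = 821.
Check: 509 · 821 = 417889.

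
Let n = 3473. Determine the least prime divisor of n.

23

3473 is odd.
Digit sum 17, not divisible by 3.
Ends in 3: not divisible by 5.
7: 3473 = 7·496 + 1
11: 3473 = 11·315 + 8
13: 3473 = 13·267 + 2
17: 3473 = 17·204 + 5
19: 3473 = 19·182 + 15
23: 3473 = 23·151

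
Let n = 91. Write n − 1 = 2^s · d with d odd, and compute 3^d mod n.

91 − 1 = 90 = 2^1 · 45, so d = 45.
3^1 ≡ 3 (mod 91)
3^2 ≡ 3^2 = 9 ≡ 9 (mod 91)
3^4 ≡ 9^2 = 81 ≡ 81 (mod 91)
3^8 ≡ 81^2 = 6561 ≡ 9 (mod 91)
3^16 ≡ 9^2 = 81 ≡ 81 (mod 91)
3^32 ≡ 81^2 = 6561 ≡ 9 (mod 91)
45 = 32 + 8 + 4 + 1 in binary powers of 2.
So 3^45 ≡ 9 · 9 · 81 · 3 ≡ 27 (mod 91).
Squaring chain: 27; never reaches −1, so base 3 is a Miller–Rabin witness that 91 is composite.

27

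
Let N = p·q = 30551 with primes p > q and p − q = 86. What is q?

137

Since p = q + 86, we have 30551 = q(q + 86), so q² + 86q − 30551 = 0.
Discriminant: 86² + 4·30551 = 7396 + 122204 = 129600; √129600 = 360.
q = (−86 + 360)/2 = 137, and p = q + 86 = 223.
Check: 137 · 223 = 30551.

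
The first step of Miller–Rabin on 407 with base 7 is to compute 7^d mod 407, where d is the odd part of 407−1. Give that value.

46

407 − 1 = 406 = 2^1 · 203, so d = 203.
7^1 ≡ 7 (mod 407)
7^2 ≡ 7^2 = 49 ≡ 49 (mod 407)
7^4 ≡ 49^2 = 2401 ≡ 366 (mod 407)
7^8 ≡ 366^2 = 133956 ≡ 53 (mod 407)
7^16 ≡ 53^2 = 2809 ≡ 367 (mod 407)
7^32 ≡ 367^2 = 134689 ≡ 379 (mod 407)
7^64 ≡ 379^2 = 143641 ≡ 377 (mod 407)
7^128 ≡ 377^2 = 142129 ≡ 86 (mod 407)
203 = 128 + 64 + 8 + 2 + 1 in binary powers of 2.
So 7^203 ≡ 86 · 377 · 53 · 49 · 7 ≡ 46 (mod 407).
Squaring chain: 46; never reaches −1, so base 7 is a Miller–Rabin witness that 407 is composite.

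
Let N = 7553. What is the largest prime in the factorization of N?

83

7553 = 7 · 1079
1079 = 13 · 83
83 is prime.
So 7553 = 7 · 13 · 83; the largest prime factor is 83.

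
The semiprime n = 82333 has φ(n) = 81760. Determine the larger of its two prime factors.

293

φ(n) = (p−1)(q−1) = n − (p+q) + 1, so p + q = 82333 − 81760 + 1 = 574.
p and q are the roots of t² − 574t + 82333 = 0.
Discriminant: 574² − 4·82333 = 329476 − 329332 = 144; √144 = 12.
q = (574 − 12)/2 = 281, p = (574 + 12)/2 = 293.
Check: 281 · 293 = 82333.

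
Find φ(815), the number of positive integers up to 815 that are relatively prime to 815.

648

Factor: 815 = 5 · 163.
φ(815) = (5−1) · (163−1) = 4 · 162 = 648.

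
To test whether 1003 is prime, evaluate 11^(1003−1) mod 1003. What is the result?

661

11^1 ≡ 11 (mod 1003)
11^2 ≡ 11^2 = 121 ≡ 121 (mod 1003)
11^4 ≡ 121^2 = 14641 ≡ 599 (mod 1003)
11^8 ≡ 599^2 = 358801 ≡ 730 (mod 1003)
11^16 ≡ 730^2 = 532900 ≡ 307 (mod 1003)
11^32 ≡ 307^2 = 94249 ≡ 970 (mod 1003)
11^64 ≡ 970^2 = 940900 ≡ 86 (mod 1003)
11^128 ≡ 86^2 = 7396 ≡ 375 (mod 1003)
11^256 ≡ 375^2 = 140625 ≡ 205 (mod 1003)
11^512 ≡ 205^2 = 42025 ≡ 902 (mod 1003)
1002 = 512 + 256 + 128 + 64 + 32 + 8 + 2 in binary powers of 2.
So 11^1002 ≡ 902 · 205 · 375 · 86 · 970 · 730 · 121 ≡ 661 (mod 1003).
Since 661 ≠ 1, base 11 is a Fermat witness: 1003 is composite.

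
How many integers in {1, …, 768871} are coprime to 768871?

Factor: 768871 = 53 · 89 · 163.
φ(768871) = (53−1) · (89−1) · (163−1) = 52 · 88 · 162 = 741312.

741312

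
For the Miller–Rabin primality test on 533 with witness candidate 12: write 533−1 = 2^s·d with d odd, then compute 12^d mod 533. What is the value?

259

533 − 1 = 532 = 2^2 · 133, so d = 133.
12^1 ≡ 12 (mod 533)
12^2 ≡ 12^2 = 144 ≡ 144 (mod 533)
12^4 ≡ 144^2 = 20736 ≡ 482 (mod 533)
12^8 ≡ 482^2 = 232324 ≡ 469 (mod 533)
12^16 ≡ 469^2 = 219961 ≡ 365 (mod 533)
12^32 ≡ 365^2 = 133225 ≡ 508 (mod 533)
12^64 ≡ 508^2 = 258064 ≡ 92 (mod 533)
12^128 ≡ 92^2 = 8464 ≡ 469 (mod 533)
133 = 128 + 4 + 1 in binary powers of 2.
So 12^133 ≡ 469 · 482 · 12 ≡ 259 (mod 533).
Squaring chain: 259 → 456; never reaches −1, so base 12 is a Miller–Rabin witness that 533 is composite.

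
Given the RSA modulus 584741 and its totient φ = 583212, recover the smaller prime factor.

743

φ(n) = (p−1)(q−1) = n − (p+q) + 1, so p + q = 584741 − 583212 + 1 = 1530.
p and q are the roots of t² − 1530t + 584741 = 0.
Discriminant: 1530² − 4·584741 = 2340900 − 2338964 = 1936; √1936 = 44.
q = (1530 − 44)/2 = 743, p = (1530 + 44)/2 = 787.
Check: 743 · 787 = 584741.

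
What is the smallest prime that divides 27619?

71

27619 is odd.
Digit sum 25, not divisible by 3.
Ends in 9: not divisible by 5.
7: 27619 = 7·3945 + 4
11: 27619 = 11·2510 + 9
13: 27619 = 13·2124 + 7
17: 27619 = 17·1624 + 11
19: 27619 = 19·1453 + 12
23: 27619 = 23·1200 + 19
29: 27619 = 29·952 + 11
31: 27619 = 31·890 + 29
37: 27619 = 37·746 + 17
41: 27619 = 41·673 + 26
43: 27619 = 43·642 + 13
47: 27619 = 47·587 + 30
53: 27619 = 53·521 + 6
59: 27619 = 59·468 + 7
61: 27619 = 61·452 + 47
67: 27619 = 67·412 + 15
71: 27619 = 71·389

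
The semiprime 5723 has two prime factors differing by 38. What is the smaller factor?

59

Since p = q + 38, we have 5723 = q(q + 38), so q² + 38q − 5723 = 0.
Discriminant: 38² + 4·5723 = 1444 + 22892 = 24336; √24336 = 156.
q = (−38 + 156)/2 = 59, and p = q + 38 = 97.
Check: 59 · 97 = 5723.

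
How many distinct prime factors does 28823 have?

3

28823 = 19 · 1517
1517 = 37 · 41
28823 = 19 · 37 · 41, which has 3 distinct prime factors.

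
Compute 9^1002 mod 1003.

9^1 ≡ 9 (mod 1003)
9^2 ≡ 9^2 = 81 ≡ 81 (mod 1003)
9^4 ≡ 81^2 = 6561 ≡ 543 (mod 1003)
9^8 ≡ 543^2 = 294849 ≡ 970 (mod 1003)
9^16 ≡ 970^2 = 940900 ≡ 86 (mod 1003)
9^32 ≡ 86^2 = 7396 ≡ 375 (mod 1003)
9^64 ≡ 375^2 = 140625 ≡ 205 (mod 1003)
9^128 ≡ 205^2 = 42025 ≡ 902 (mod 1003)
9^256 ≡ 902^2 = 813604 ≡ 171 (mod 1003)
9^512 ≡ 171^2 = 29241 ≡ 154 (mod 1003)
1002 = 512 + 256 + 128 + 64 + 32 + 8 + 2 in binary powers of 2.
So 9^1002 ≡ 154 · 171 · 902 · 205 · 375 · 970 · 81 ≡ 676 (mod 1003).
Since 676 ≠ 1, base 9 is a Fermat witness: 1003 is composite.

676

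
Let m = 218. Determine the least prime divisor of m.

2

218 is even: 2 divides it.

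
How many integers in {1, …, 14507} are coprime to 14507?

14256

Factor: 14507 = 89 · 163.
φ(14507) = (89−1) · (163−1) = 88 · 162 = 14256.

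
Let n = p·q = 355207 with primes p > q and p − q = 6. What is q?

593

Since p = q + 6, we have 355207 = q(q + 6), so q² + 6q − 355207 = 0.
Discriminant: 6² + 4·355207 = 36 + 1420828 = 1420864; √1420864 = 1192.
q = (−6 + 1192)/2 = 593, and p = q + 6 = 599.
Check: 593 · 599 = 355207.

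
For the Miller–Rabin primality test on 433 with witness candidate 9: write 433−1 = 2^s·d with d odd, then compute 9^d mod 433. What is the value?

433 − 1 = 432 = 2^4 · 27, so d = 27.
9^1 ≡ 9 (mod 433)
9^2 ≡ 9^2 = 81 ≡ 81 (mod 433)
9^4 ≡ 81^2 = 6561 ≡ 66 (mod 433)
9^8 ≡ 66^2 = 4356 ≡ 26 (mod 433)
9^16 ≡ 26^2 = 676 ≡ 243 (mod 433)
27 = 16 + 8 + 2 + 1 in binary powers of 2.
So 9^27 ≡ 243 · 26 · 81 · 9 ≡ 1 (mod 433).
Since 9^d ≡ 1 (mod 433), base 9 does not prove 433 composite.

1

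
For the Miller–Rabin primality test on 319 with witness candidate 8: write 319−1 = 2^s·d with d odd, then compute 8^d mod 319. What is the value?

319 − 1 = 318 = 2^1 · 159, so d = 159.
8^1 ≡ 8 (mod 319)
8^2 ≡ 8^2 = 64 ≡ 64 (mod 319)
8^4 ≡ 64^2 = 4096 ≡ 268 (mod 319)
8^8 ≡ 268^2 = 71824 ≡ 49 (mod 319)
8^16 ≡ 49^2 = 2401 ≡ 168 (mod 319)
8^32 ≡ 168^2 = 28224 ≡ 152 (mod 319)
8^64 ≡ 152^2 = 23104 ≡ 136 (mod 319)
8^128 ≡ 136^2 = 18496 ≡ 313 (mod 319)
159 = 128 + 16 + 8 + 4 + 2 + 1 in binary powers of 2.
So 8^159 ≡ 313 · 168 · 49 · 268 · 64 · 8 ≡ 205 (mod 319).
Squaring chain: 205; never reaches −1, so base 8 is a Miller–Rabin witness that 319 is composite.

205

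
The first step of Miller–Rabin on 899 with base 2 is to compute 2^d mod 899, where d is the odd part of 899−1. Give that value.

698

899 − 1 = 898 = 2^1 · 449, so d = 449.
2^1 ≡ 2 (mod 899)
2^2 ≡ 2^2 = 4 ≡ 4 (mod 899)
2^4 ≡ 4^2 = 16 ≡ 16 (mod 899)
2^8 ≡ 16^2 = 256 ≡ 256 (mod 899)
2^16 ≡ 256^2 = 65536 ≡ 808 (mod 899)
2^32 ≡ 808^2 = 652864 ≡ 190 (mod 899)
2^64 ≡ 190^2 = 36100 ≡ 140 (mod 899)
2^128 ≡ 140^2 = 19600 ≡ 721 (mod 899)
2^256 ≡ 721^2 = 519841 ≡ 219 (mod 899)
449 = 256 + 128 + 64 + 1 in binary powers of 2.
So 2^449 ≡ 219 · 721 · 140 · 2 ≡ 698 (mod 899).
Squaring chain: 698; never reaches −1, so base 2 is a Miller–Rabin witness that 899 is composite.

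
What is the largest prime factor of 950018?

950018 = 2 · 475009
475009 = 59 · 8051
8051 = 83 · 97
97 is prime.
So 950018 = 2 · 59 · 83 · 97; the largest prime factor is 97.

97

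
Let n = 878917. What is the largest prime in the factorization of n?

878917 = 13 · 67609
67609 = 17 · 3977
3977 = 41 · 97
97 is prime.
So 878917 = 13 · 17 · 41 · 97; the largest prime factor is 97.

97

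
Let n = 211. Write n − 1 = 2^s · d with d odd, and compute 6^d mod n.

1

211 − 1 = 210 = 2^1 · 105, so d = 105.
6^1 ≡ 6 (mod 211)
6^2 ≡ 6^2 = 36 ≡ 36 (mod 211)
6^4 ≡ 36^2 = 1296 ≡ 30 (mod 211)
6^8 ≡ 30^2 = 900 ≡ 56 (mod 211)
6^16 ≡ 56^2 = 3136 ≡ 182 (mod 211)
6^32 ≡ 182^2 = 33124 ≡ 208 (mod 211)
6^64 ≡ 208^2 = 43264 ≡ 9 (mod 211)
105 = 64 + 32 + 8 + 1 in binary powers of 2.
So 6^105 ≡ 9 · 208 · 56 · 6 ≡ 1 (mod 211).
Since 6^d ≡ 1 (mod 211), base 6 does not prove 211 composite.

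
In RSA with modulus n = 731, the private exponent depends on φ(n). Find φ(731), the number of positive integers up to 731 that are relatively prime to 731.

Factor: 731 = 17 · 43.
φ(731) = (17−1) · (43−1) = 16 · 42 = 672.

672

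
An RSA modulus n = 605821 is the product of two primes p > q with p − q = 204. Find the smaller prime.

683

Since p = q + 204, we have 605821 = q(q + 204), so q² + 204q − 605821 = 0.
Discriminant: 204² + 4·605821 = 41616 + 2423284 = 2464900; √2464900 = 1570.
q = (−204 + 1570)/2 = 683, and p = q + 204 = 887.
Check: 683 · 887 = 605821.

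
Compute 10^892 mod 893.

10^1 ≡ 10 (mod 893)
10^2 ≡ 10^2 = 100 ≡ 100 (mod 893)
10^4 ≡ 100^2 = 10000 ≡ 177 (mod 893)
10^8 ≡ 177^2 = 31329 ≡ 74 (mod 893)
10^16 ≡ 74^2 = 5476 ≡ 118 (mod 893)
10^32 ≡ 118^2 = 13924 ≡ 529 (mod 893)
10^64 ≡ 529^2 = 279841 ≡ 332 (mod 893)
10^128 ≡ 332^2 = 110224 ≡ 385 (mod 893)
10^256 ≡ 385^2 = 148225 ≡ 880 (mod 893)
10^512 ≡ 880^2 = 774400 ≡ 169 (mod 893)
892 = 512 + 256 + 64 + 32 + 16 + 8 + 4 in binary powers of 2.
So 10^892 ≡ 169 · 880 · 332 · 529 · 118 · 74 · 177 ≡ 332 (mod 893).
Since 332 ≠ 1, base 10 is a Fermat witness: 893 is composite.

332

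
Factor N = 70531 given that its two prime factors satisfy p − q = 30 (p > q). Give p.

Since p = q + 30, we have 70531 = q(q + 30), so q² + 30q − 70531 = 0.
Discriminant: 30² + 4·70531 = 900 + 282124 = 283024; √283024 = 532.
q = (−30 + 532)/2 = 251, and p = q + 30 = 281.
Check: 251 · 281 = 70531.

281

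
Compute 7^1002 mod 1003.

546

7^1 ≡ 7 (mod 1003)
7^2 ≡ 7^2 = 49 ≡ 49 (mod 1003)
7^4 ≡ 49^2 = 2401 ≡ 395 (mod 1003)
7^8 ≡ 395^2 = 156025 ≡ 560 (mod 1003)
7^16 ≡ 560^2 = 313600 ≡ 664 (mod 1003)
7^32 ≡ 664^2 = 440896 ≡ 579 (mod 1003)
7^64 ≡ 579^2 = 335241 ≡ 239 (mod 1003)
7^128 ≡ 239^2 = 57121 ≡ 953 (mod 1003)
7^256 ≡ 953^2 = 908209 ≡ 494 (mod 1003)
7^512 ≡ 494^2 = 244036 ≡ 307 (mod 1003)
1002 = 512 + 256 + 128 + 64 + 32 + 8 + 2 in binary powers of 2.
So 7^1002 ≡ 307 · 494 · 953 · 239 · 579 · 560 · 49 ≡ 546 (mod 1003).
Since 546 ≠ 1, base 7 is a Fermat witness: 1003 is composite.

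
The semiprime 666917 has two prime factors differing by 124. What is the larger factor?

Since p = q + 124, we have 666917 = q(q + 124), so q² + 124q − 666917 = 0.
Discriminant: 124² + 4·666917 = 15376 + 2667668 = 2683044; √2683044 = 1638.
q = (−124 + 1638)/2 = 757, and p = q + 124 = 881.
Check: 757 · 881 = 666917.

881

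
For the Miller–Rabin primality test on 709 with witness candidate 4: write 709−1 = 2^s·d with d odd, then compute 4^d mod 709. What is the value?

708

709 − 1 = 708 = 2^2 · 177, so d = 177.
4^1 ≡ 4 (mod 709)
4^2 ≡ 4^2 = 16 ≡ 16 (mod 709)
4^4 ≡ 16^2 = 256 ≡ 256 (mod 709)
4^8 ≡ 256^2 = 65536 ≡ 308 (mod 709)
4^16 ≡ 308^2 = 94864 ≡ 567 (mod 709)
4^32 ≡ 567^2 = 321489 ≡ 312 (mod 709)
4^64 ≡ 312^2 = 97344 ≡ 211 (mod 709)
4^128 ≡ 211^2 = 44521 ≡ 563 (mod 709)
177 = 128 + 32 + 16 + 1 in binary powers of 2.
So 4^177 ≡ 563 · 312 · 567 · 4 ≡ 708 (mod 709).
Since 4^d ≡ 708 (mod 709), base 4 does not prove 709 composite.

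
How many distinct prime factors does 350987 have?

4

350987 = 7^2 · 7163
7163 = 13 · 551
551 = 19 · 29
350987 = 7^2 · 13 · 19 · 29, which has 4 distinct prime factors.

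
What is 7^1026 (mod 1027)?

324

7^1 ≡ 7 (mod 1027)
7^2 ≡ 7^2 = 49 ≡ 49 (mod 1027)
7^4 ≡ 49^2 = 2401 ≡ 347 (mod 1027)
7^8 ≡ 347^2 = 120409 ≡ 250 (mod 1027)
7^16 ≡ 250^2 = 62500 ≡ 880 (mod 1027)
7^32 ≡ 880^2 = 774400 ≡ 42 (mod 1027)
7^64 ≡ 42^2 = 1764 ≡ 737 (mod 1027)
7^128 ≡ 737^2 = 543169 ≡ 913 (mod 1027)
7^256 ≡ 913^2 = 833569 ≡ 672 (mod 1027)
7^512 ≡ 672^2 = 451584 ≡ 731 (mod 1027)
7^1024 ≡ 731^2 = 534361 ≡ 321 (mod 1027)
1026 = 1024 + 2 in binary powers of 2.
So 7^1026 ≡ 321 · 49 ≡ 324 (mod 1027).
Since 324 ≠ 1, base 7 is a Fermat witness: 1027 is composite.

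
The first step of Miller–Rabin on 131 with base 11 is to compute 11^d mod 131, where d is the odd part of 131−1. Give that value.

1

131 − 1 = 130 = 2^1 · 65, so d = 65.
11^1 ≡ 11 (mod 131)
11^2 ≡ 11^2 = 121 ≡ 121 (mod 131)
11^4 ≡ 121^2 = 14641 ≡ 100 (mod 131)
11^8 ≡ 100^2 = 10000 ≡ 44 (mod 131)
11^16 ≡ 44^2 = 1936 ≡ 102 (mod 131)
11^32 ≡ 102^2 = 10404 ≡ 55 (mod 131)
11^64 ≡ 55^2 = 3025 ≡ 12 (mod 131)
65 = 64 + 1 in binary powers of 2.
So 11^65 ≡ 12 · 11 ≡ 1 (mod 131).
Since 11^d ≡ 1 (mod 131), base 11 does not prove 131 composite.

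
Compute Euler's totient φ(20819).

Factor: 20819 = 109 · 191.
φ(20819) = (109−1) · (191−1) = 108 · 190 = 20520.

20520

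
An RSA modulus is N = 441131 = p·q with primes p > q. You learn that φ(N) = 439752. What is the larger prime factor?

877

φ(n) = (p−1)(q−1) = n − (p+q) + 1, so p + q = 441131 − 439752 + 1 = 1380.
p and q are the roots of t² − 1380t + 441131 = 0.
Discriminant: 1380² − 4·441131 = 1904400 − 1764524 = 139876; √139876 = 374.
q = (1380 − 374)/2 = 503, p = (1380 + 374)/2 = 877.
Check: 503 · 877 = 441131.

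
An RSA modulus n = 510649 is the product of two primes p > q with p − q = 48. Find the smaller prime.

Since p = q + 48, we have 510649 = q(q + 48), so q² + 48q − 510649 = 0.
Discriminant: 48² + 4·510649 = 2304 + 2042596 = 2044900; √2044900 = 1430.
q = (−48 + 1430)/2 = 691, and p = q + 48 = 739.
Check: 691 · 739 = 510649.

691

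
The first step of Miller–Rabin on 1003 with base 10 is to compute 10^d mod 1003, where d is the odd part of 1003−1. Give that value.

516

1003 − 1 = 1002 = 2^1 · 501, so d = 501.
10^1 ≡ 10 (mod 1003)
10^2 ≡ 10^2 = 100 ≡ 100 (mod 1003)
10^4 ≡ 100^2 = 10000 ≡ 973 (mod 1003)
10^8 ≡ 973^2 = 946729 ≡ 900 (mod 1003)
10^16 ≡ 900^2 = 810000 ≡ 579 (mod 1003)
10^32 ≡ 579^2 = 335241 ≡ 239 (mod 1003)
10^64 ≡ 239^2 = 57121 ≡ 953 (mod 1003)
10^128 ≡ 953^2 = 908209 ≡ 494 (mod 1003)
10^256 ≡ 494^2 = 244036 ≡ 307 (mod 1003)
501 = 256 + 128 + 64 + 32 + 16 + 4 + 1 in binary powers of 2.
So 10^501 ≡ 307 · 494 · 953 · 239 · 579 · 973 · 10 ≡ 516 (mod 1003).
Squaring chain: 516; never reaches −1, so base 10 is a Miller–Rabin witness that 1003 is composite.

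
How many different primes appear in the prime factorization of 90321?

90321 = 3 · 30107
30107 = 7 · 4301
4301 = 11 · 391
391 = 17 · 23
90321 = 3 · 7 · 11 · 17 · 23, which has 5 distinct prime factors.

5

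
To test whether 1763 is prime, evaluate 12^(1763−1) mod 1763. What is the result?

1743

12^1 ≡ 12 (mod 1763)
12^2 ≡ 12^2 = 144 ≡ 144 (mod 1763)
12^4 ≡ 144^2 = 20736 ≡ 1343 (mod 1763)
12^8 ≡ 1343^2 = 1803649 ≡ 100 (mod 1763)
12^16 ≡ 100^2 = 10000 ≡ 1185 (mod 1763)
12^32 ≡ 1185^2 = 1404225 ≡ 877 (mod 1763)
12^64 ≡ 877^2 = 769129 ≡ 461 (mod 1763)
12^128 ≡ 461^2 = 212521 ≡ 961 (mod 1763)
12^256 ≡ 961^2 = 923521 ≡ 1472 (mod 1763)
12^512 ≡ 1472^2 = 2166784 ≡ 57 (mod 1763)
12^1024 ≡ 57^2 = 3249 ≡ 1486 (mod 1763)
1762 = 1024 + 512 + 128 + 64 + 32 + 2 in binary powers of 2.
So 12^1762 ≡ 1486 · 57 · 961 · 461 · 877 · 144 ≡ 1743 (mod 1763).
Since 1743 ≠ 1, base 12 is a Fermat witness: 1763 is composite.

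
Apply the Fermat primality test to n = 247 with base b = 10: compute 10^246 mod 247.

10^1 ≡ 10 (mod 247)
10^2 ≡ 10^2 = 100 ≡ 100 (mod 247)
10^4 ≡ 100^2 = 10000 ≡ 120 (mod 247)
10^8 ≡ 120^2 = 14400 ≡ 74 (mod 247)
10^16 ≡ 74^2 = 5476 ≡ 42 (mod 247)
10^32 ≡ 42^2 = 1764 ≡ 35 (mod 247)
10^64 ≡ 35^2 = 1225 ≡ 237 (mod 247)
10^128 ≡ 237^2 = 56169 ≡ 100 (mod 247)
246 = 128 + 64 + 32 + 16 + 4 + 2 in binary powers of 2.
So 10^246 ≡ 100 · 237 · 35 · 42 · 120 · 100 ≡ 235 (mod 247).
Since 235 ≠ 1, base 10 is a Fermat witness: 247 is composite.

235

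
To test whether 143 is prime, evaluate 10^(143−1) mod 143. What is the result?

133

10^1 ≡ 10 (mod 143)
10^2 ≡ 10^2 = 100 ≡ 100 (mod 143)
10^4 ≡ 100^2 = 10000 ≡ 133 (mod 143)
10^8 ≡ 133^2 = 17689 ≡ 100 (mod 143)
10^16 ≡ 100^2 = 10000 ≡ 133 (mod 143)
10^32 ≡ 133^2 = 17689 ≡ 100 (mod 143)
10^64 ≡ 100^2 = 10000 ≡ 133 (mod 143)
10^128 ≡ 133^2 = 17689 ≡ 100 (mod 143)
142 = 128 + 8 + 4 + 2 in binary powers of 2.
So 10^142 ≡ 100 · 100 · 133 · 100 ≡ 133 (mod 143).
Since 133 ≠ 1, base 10 is a Fermat witness: 143 is composite.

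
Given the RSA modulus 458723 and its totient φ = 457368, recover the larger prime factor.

φ(n) = (p−1)(q−1) = n − (p+q) + 1, so p + q = 458723 − 457368 + 1 = 1356.
p and q are the roots of t² − 1356t + 458723 = 0.
Discriminant: 1356² − 4·458723 = 1838736 − 1834892 = 3844; √3844 = 62.
q = (1356 − 62)/2 = 647, p = (1356 + 62)/2 = 709.
Check: 647 · 709 = 458723.

709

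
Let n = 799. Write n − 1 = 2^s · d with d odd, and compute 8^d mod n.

49

799 − 1 = 798 = 2^1 · 399, so d = 399.
8^1 ≡ 8 (mod 799)
8^2 ≡ 8^2 = 64 ≡ 64 (mod 799)
8^4 ≡ 64^2 = 4096 ≡ 101 (mod 799)
8^8 ≡ 101^2 = 10201 ≡ 613 (mod 799)
8^16 ≡ 613^2 = 375769 ≡ 239 (mod 799)
8^32 ≡ 239^2 = 57121 ≡ 392 (mod 799)
8^64 ≡ 392^2 = 153664 ≡ 256 (mod 799)
8^128 ≡ 256^2 = 65536 ≡ 18 (mod 799)
8^256 ≡ 18^2 = 324 ≡ 324 (mod 799)
399 = 256 + 128 + 8 + 4 + 2 + 1 in binary powers of 2.
So 8^399 ≡ 324 · 18 · 613 · 101 · 64 · 8 ≡ 49 (mod 799).
Squaring chain: 49; never reaches −1, so base 8 is a Miller–Rabin witness that 799 is composite.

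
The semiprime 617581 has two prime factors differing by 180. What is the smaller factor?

Since p = q + 180, we have 617581 = q(q + 180), so q² + 180q − 617581 = 0.
Discriminant: 180² + 4·617581 = 32400 + 2470324 = 2502724; √2502724 = 1582.
q = (−180 + 1582)/2 = 701, and p = q + 180 = 881.
Check: 701 · 881 = 617581.

701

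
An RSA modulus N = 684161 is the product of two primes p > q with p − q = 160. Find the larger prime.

911

Since p = q + 160, we have 684161 = q(q + 160), so q² + 160q − 684161 = 0.
Discriminant: 160² + 4·684161 = 25600 + 2736644 = 2762244; √2762244 = 1662.
q = (−160 + 1662)/2 = 751, and p = q + 160 = 911.
Check: 751 · 911 = 684161.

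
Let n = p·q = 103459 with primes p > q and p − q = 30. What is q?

Since p = q + 30, we have 103459 = q(q + 30), so q² + 30q − 103459 = 0.
Discriminant: 30² + 4·103459 = 900 + 413836 = 414736; √414736 = 644.
q = (−30 + 644)/2 = 307, and p = q + 30 = 337.
Check: 307 · 337 = 103459.

307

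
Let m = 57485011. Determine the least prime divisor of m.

57485011 is odd.
Digit sum 31, not divisible by 3.
Ends in 1: not divisible by 5.
7: 57485011 = 7·8212144 + 3
11: 57485011 = 11·5225910 + 1
13: 57485011 = 13·4421923 + 12
17: 57485011 = 17·3381471 + 4
19: 57485011 = 19·3025526 + 17
23: 57485011 = 23·2499348 + 7
29: 57485011 = 29·1982241 + 22
31: 57485011 = 31·1854355 + 6
37: 57485011 = 37·1553648 + 35
41: 57485011 = 41·1402073 + 18
43: 57485011 = 43·1336860 + 31
47: 57485011 = 47·1223085 + 16
53: 57485011 = 53·1084622 + 45
59: 57485011 = 59·974322 + 13
61: 57485011 = 61·942377 + 14
67: 57485011 = 67·857985 + 16
71: 57485011 = 71·809648 + 3
73: 57485011 = 73·787465 + 66
79: 57485011 = 79·727658 + 29
83: 57485011 = 83·692590 + 41
89: 57485011 = 89·645899

89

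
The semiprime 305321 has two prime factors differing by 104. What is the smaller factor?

Since p = q + 104, we have 305321 = q(q + 104), so q² + 104q − 305321 = 0.
Discriminant: 104² + 4·305321 = 10816 + 1221284 = 1232100; √1232100 = 1110.
q = (−104 + 1110)/2 = 503, and p = q + 104 = 607.
Check: 503 · 607 = 305321.

503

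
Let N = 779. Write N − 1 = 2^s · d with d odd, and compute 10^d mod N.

779 − 1 = 778 = 2^1 · 389, so d = 389.
10^1 ≡ 10 (mod 779)
10^2 ≡ 10^2 = 100 ≡ 100 (mod 779)
10^4 ≡ 100^2 = 10000 ≡ 652 (mod 779)
10^8 ≡ 652^2 = 425104 ≡ 549 (mod 779)
10^16 ≡ 549^2 = 301401 ≡ 707 (mod 779)
10^32 ≡ 707^2 = 499849 ≡ 510 (mod 779)
10^64 ≡ 510^2 = 260100 ≡ 693 (mod 779)
10^128 ≡ 693^2 = 480249 ≡ 385 (mod 779)
10^256 ≡ 385^2 = 148225 ≡ 215 (mod 779)
389 = 256 + 128 + 4 + 1 in binary powers of 2.
So 10^389 ≡ 215 · 385 · 652 · 10 ≡ 242 (mod 779).
Squaring chain: 242; never reaches −1, so base 10 is a Miller–Rabin witness that 779 is composite.

242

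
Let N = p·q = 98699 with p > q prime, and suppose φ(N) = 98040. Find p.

φ(n) = (p−1)(q−1) = n − (p+q) + 1, so p + q = 98699 − 98040 + 1 = 660.
p and q are the roots of t² − 660t + 98699 = 0.
Discriminant: 660² − 4·98699 = 435600 − 394796 = 40804; √40804 = 202.
q = (660 − 202)/2 = 229, p = (660 + 202)/2 = 431.
Check: 229 · 431 = 98699.

431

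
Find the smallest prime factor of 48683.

89

48683 is odd.
Digit sum 29, not divisible by 3.
Ends in 3: not divisible by 5.
7: 48683 = 7·6954 + 5
11: 48683 = 11·4425 + 8
13: 48683 = 13·3744 + 11
17: 48683 = 17·2863 + 12
19: 48683 = 19·2562 + 5
23: 48683 = 23·2116 + 15
29: 48683 = 29·1678 + 21
31: 48683 = 31·1570 + 13
37: 48683 = 37·1315 + 28
41: 48683 = 41·1187 + 16
43: 48683 = 43·1132 + 7
47: 48683 = 47·1035 + 38
53: 48683 = 53·918 + 29
59: 48683 = 59·825 + 8
61: 48683 = 61·798 + 5
67: 48683 = 67·726 + 41
71: 48683 = 71·685 + 48
73: 48683 = 73·666 + 65
79: 48683 = 79·616 + 19
83: 48683 = 83·586 + 45
89: 48683 = 89·547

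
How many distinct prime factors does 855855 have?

855855 = 3^2 · 95095
95095 = 5 · 19019
19019 = 7 · 2717
2717 = 11 · 247
247 = 13 · 19
855855 = 3^2 · 5 · 7 · 11 · 13 · 19, which has 6 distinct prime factors.

6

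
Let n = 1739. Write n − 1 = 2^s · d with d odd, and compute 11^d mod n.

1739 − 1 = 1738 = 2^1 · 869, so d = 869.
11^1 ≡ 11 (mod 1739)
11^2 ≡ 11^2 = 121 ≡ 121 (mod 1739)
11^4 ≡ 121^2 = 14641 ≡ 729 (mod 1739)
11^8 ≡ 729^2 = 531441 ≡ 1046 (mod 1739)
11^16 ≡ 1046^2 = 1094116 ≡ 285 (mod 1739)
11^32 ≡ 285^2 = 81225 ≡ 1231 (mod 1739)
11^64 ≡ 1231^2 = 1515361 ≡ 692 (mod 1739)
11^128 ≡ 692^2 = 478864 ≡ 639 (mod 1739)
11^256 ≡ 639^2 = 408321 ≡ 1395 (mod 1739)
11^512 ≡ 1395^2 = 1946025 ≡ 84 (mod 1739)
869 = 512 + 256 + 64 + 32 + 4 + 1 in binary powers of 2.
So 11^869 ≡ 84 · 1395 · 692 · 1231 · 729 · 11 ≡ 1470 (mod 1739).
Squaring chain: 1470; never reaches −1, so base 11 is a Miller–Rabin witness that 1739 is composite.

1470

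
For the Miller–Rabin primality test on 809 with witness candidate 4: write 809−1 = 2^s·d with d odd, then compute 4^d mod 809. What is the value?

809 − 1 = 808 = 2^3 · 101, so d = 101.
4^1 ≡ 4 (mod 809)
4^2 ≡ 4^2 = 16 ≡ 16 (mod 809)
4^4 ≡ 16^2 = 256 ≡ 256 (mod 809)
4^8 ≡ 256^2 = 65536 ≡ 7 (mod 809)
4^16 ≡ 7^2 = 49 ≡ 49 (mod 809)
4^32 ≡ 49^2 = 2401 ≡ 783 (mod 809)
4^64 ≡ 783^2 = 613089 ≡ 676 (mod 809)
101 = 64 + 32 + 4 + 1 in binary powers of 2.
So 4^101 ≡ 676 · 783 · 256 · 4 ≡ 808 (mod 809).
Since 4^d ≡ 808 (mod 809), base 4 does not prove 809 composite.

808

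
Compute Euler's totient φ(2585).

Factor: 2585 = 5 · 11 · 47.
φ(2585) = (5−1) · (11−1) · (47−1) = 4 · 10 · 46 = 1840.

1840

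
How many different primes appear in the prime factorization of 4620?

4620 = 2^2 · 1155
1155 = 3 · 385
385 = 5 · 77
77 = 7 · 11
4620 = 2^2 · 3 · 5 · 7 · 11, which has 5 distinct prime factors.

5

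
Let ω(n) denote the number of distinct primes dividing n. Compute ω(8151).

4

8151 = 3 · 2717
2717 = 11 · 247
247 = 13 · 19
8151 = 3 · 11 · 13 · 19, which has 4 distinct prime factors.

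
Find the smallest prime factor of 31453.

31453 is odd.
Digit sum 16, not divisible by 3.
Ends in 3: not divisible by 5.
7: 31453 = 7·4493 + 2
11: 31453 = 11·2859 + 4
13: 31453 = 13·2419 + 6
17: 31453 = 17·1850 + 3
19: 31453 = 19·1655 + 8
23: 31453 = 23·1367 + 12
29: 31453 = 29·1084 + 17
31: 31453 = 31·1014 + 19
37: 31453 = 37·850 + 3
41: 31453 = 41·767 + 6
43: 31453 = 43·731 + 20
47: 31453 = 47·669 + 10
53: 31453 = 53·593 + 24
59: 31453 = 59·533 + 6
61: 31453 = 61·515 + 38
67: 31453 = 67·469 + 30
71: 31453 = 71·443

71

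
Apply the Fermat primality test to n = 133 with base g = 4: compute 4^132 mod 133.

4^1 ≡ 4 (mod 133)
4^2 ≡ 4^2 = 16 ≡ 16 (mod 133)
4^4 ≡ 16^2 = 256 ≡ 123 (mod 133)
4^8 ≡ 123^2 = 15129 ≡ 100 (mod 133)
4^16 ≡ 100^2 = 10000 ≡ 25 (mod 133)
4^32 ≡ 25^2 = 625 ≡ 93 (mod 133)
4^64 ≡ 93^2 = 8649 ≡ 4 (mod 133)
4^128 ≡ 4^2 = 16 ≡ 16 (mod 133)
132 = 128 + 4 in binary powers of 2.
So 4^132 ≡ 16 · 123 ≡ 106 (mod 133).
Since 106 ≠ 1, base 4 is a Fermat witness: 133 is composite.

106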